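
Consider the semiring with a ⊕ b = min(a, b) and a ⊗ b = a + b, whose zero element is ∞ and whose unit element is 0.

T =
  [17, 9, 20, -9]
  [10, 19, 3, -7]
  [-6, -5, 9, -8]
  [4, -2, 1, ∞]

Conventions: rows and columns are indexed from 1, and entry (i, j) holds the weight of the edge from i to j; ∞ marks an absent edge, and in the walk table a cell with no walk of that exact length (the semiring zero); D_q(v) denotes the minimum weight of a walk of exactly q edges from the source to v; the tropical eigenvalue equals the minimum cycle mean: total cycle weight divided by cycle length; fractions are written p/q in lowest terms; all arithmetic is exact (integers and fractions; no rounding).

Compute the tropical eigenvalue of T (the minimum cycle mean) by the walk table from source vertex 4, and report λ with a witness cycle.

q=0: [∞, ∞, ∞, 0]
q=1: [4, -2, 1, ∞]
q=2: [-5, -4, 1, -9]
q=3: [-5, -11, -8, -14]
q=4: [-14, -16, -13, -18]
Optimal cycle mean attained by: cycle 1->4->3->1, total (-9) + 1 + (-6), length 3.
Answer: λ = -14/3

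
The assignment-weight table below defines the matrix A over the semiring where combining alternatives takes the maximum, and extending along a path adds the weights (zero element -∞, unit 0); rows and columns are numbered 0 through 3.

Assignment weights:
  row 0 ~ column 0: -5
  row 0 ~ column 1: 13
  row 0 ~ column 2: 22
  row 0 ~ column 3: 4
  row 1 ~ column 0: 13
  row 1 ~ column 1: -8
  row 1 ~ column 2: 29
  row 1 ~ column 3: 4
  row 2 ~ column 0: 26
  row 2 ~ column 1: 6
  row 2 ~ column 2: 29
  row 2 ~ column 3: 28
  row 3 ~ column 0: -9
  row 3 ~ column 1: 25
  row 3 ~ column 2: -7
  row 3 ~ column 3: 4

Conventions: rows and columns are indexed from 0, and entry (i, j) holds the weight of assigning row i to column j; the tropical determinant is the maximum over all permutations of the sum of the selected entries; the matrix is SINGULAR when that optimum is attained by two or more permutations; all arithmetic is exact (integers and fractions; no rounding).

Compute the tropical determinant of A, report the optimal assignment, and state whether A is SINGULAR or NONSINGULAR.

σ = (0, 1, 2, 3): (-5) + (-8) + 29 + 4 = 20
σ = (0, 1, 3, 2): (-5) + (-8) + 28 + (-7) = 8
σ = (0, 2, 1, 3): (-5) + 29 + 6 + 4 = 34
σ = (0, 2, 3, 1): (-5) + 29 + 28 + 25 = 77
σ = (0, 3, 1, 2): (-5) + 4 + 6 + (-7) = -2
σ = (0, 3, 2, 1): (-5) + 4 + 29 + 25 = 53
σ = (1, 0, 2, 3): 13 + 13 + 29 + 4 = 59
σ = (1, 0, 3, 2): 13 + 13 + 28 + (-7) = 47
σ = (1, 2, 0, 3): 13 + 29 + 26 + 4 = 72
σ = (1, 2, 3, 0): 13 + 29 + 28 + (-9) = 61
σ = (1, 3, 0, 2): 13 + 4 + 26 + (-7) = 36
σ = (1, 3, 2, 0): 13 + 4 + 29 + (-9) = 37
σ = (2, 0, 1, 3): 22 + 13 + 6 + 4 = 45
σ = (2, 0, 3, 1): 22 + 13 + 28 + 25 = 88
σ = (2, 1, 0, 3): 22 + (-8) + 26 + 4 = 44
σ = (2, 1, 3, 0): 22 + (-8) + 28 + (-9) = 33
σ = (2, 3, 0, 1): 22 + 4 + 26 + 25 = 77
σ = (2, 3, 1, 0): 22 + 4 + 6 + (-9) = 23
σ = (3, 0, 1, 2): 4 + 13 + 6 + (-7) = 16
σ = (3, 0, 2, 1): 4 + 13 + 29 + 25 = 71
σ = (3, 1, 0, 2): 4 + (-8) + 26 + (-7) = 15
σ = (3, 1, 2, 0): 4 + (-8) + 29 + (-9) = 16
σ = (3, 2, 0, 1): 4 + 29 + 26 + 25 = 84
σ = (3, 2, 1, 0): 4 + 29 + 6 + (-9) = 30
Optimal value attained by: σ = (2, 0, 3, 1).
Answer: det⊕(A) = 88; verdict: NONSINGULAR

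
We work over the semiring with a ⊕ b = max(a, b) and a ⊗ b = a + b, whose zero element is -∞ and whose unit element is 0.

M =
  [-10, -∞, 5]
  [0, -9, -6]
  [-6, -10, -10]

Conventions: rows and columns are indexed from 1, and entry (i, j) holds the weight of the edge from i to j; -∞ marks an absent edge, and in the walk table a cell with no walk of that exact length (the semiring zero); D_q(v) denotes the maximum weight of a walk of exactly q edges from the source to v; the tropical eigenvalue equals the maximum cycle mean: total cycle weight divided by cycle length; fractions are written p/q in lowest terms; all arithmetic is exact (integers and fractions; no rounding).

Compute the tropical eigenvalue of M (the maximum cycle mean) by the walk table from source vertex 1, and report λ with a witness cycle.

q=0: [0, -∞, -∞]
q=1: [-10, -∞, 5]
q=2: [-1, -5, -5]
q=3: [-5, -14, 4]
Optimal cycle mean attained by: cycle 1->3->1, total 5 + (-6), length 2.
Answer: λ = -1/2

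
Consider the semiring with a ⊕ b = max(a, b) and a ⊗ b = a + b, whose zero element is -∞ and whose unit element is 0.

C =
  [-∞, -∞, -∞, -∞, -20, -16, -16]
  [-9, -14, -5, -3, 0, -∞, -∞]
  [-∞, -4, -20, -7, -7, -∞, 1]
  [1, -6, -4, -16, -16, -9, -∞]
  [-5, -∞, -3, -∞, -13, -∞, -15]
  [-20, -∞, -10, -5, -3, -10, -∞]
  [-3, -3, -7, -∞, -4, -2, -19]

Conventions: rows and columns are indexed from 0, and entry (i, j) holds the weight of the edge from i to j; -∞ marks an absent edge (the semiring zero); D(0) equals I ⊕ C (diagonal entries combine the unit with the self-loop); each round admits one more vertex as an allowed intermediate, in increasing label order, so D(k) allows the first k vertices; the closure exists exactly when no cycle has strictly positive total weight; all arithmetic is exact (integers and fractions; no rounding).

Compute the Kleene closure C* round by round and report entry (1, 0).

D(0):
  [0, -∞, -∞, -∞, -20, -16, -16]
  [-9, 0, -5, -3, 0, -∞, -∞]
  [-∞, -4, 0, -7, -7, -∞, 1]
  [1, -6, -4, 0, -16, -9, -∞]
  [-5, -∞, -3, -∞, 0, -∞, -15]
  [-20, -∞, -10, -5, -3, 0, -∞]
  [-3, -3, -7, -∞, -4, -2, 0]
D(1):
  [0, -∞, -∞, -∞, -20, -16, -16]
  [-9, 0, -5, -3, 0, -25, -25]
  [-∞, -4, 0, -7, -7, -∞, 1]
  [1, -6, -4, 0, -16, -9, -15]
  [-5, -∞, -3, -∞, 0, -21, -15]
  [-20, -∞, -10, -5, -3, 0, -36]
  [-3, -3, -7, -∞, -4, -2, 0]
D(2):
  [0, -∞, -∞, -∞, -20, -16, -16]
  [-9, 0, -5, -3, 0, -25, -25]
  [-13, -4, 0, -7, -4, -29, 1]
  [1, -6, -4, 0, -6, -9, -15]
  [-5, -∞, -3, -∞, 0, -21, -15]
  [-20, -∞, -10, -5, -3, 0, -36]
  [-3, -3, -7, -6, -3, -2, 0]
D(3):
  [0, -∞, -∞, -∞, -20, -16, -16]
  [-9, 0, -5, -3, 0, -25, -4]
  [-13, -4, 0, -7, -4, -29, 1]
  [1, -6, -4, 0, -6, -9, -3]
  [-5, -7, -3, -10, 0, -21, -2]
  [-20, -14, -10, -5, -3, 0, -9]
  [-3, -3, -7, -6, -3, -2, 0]
D(4):
  [0, -∞, -∞, -∞, -20, -16, -16]
  [-2, 0, -5, -3, 0, -12, -4]
  [-6, -4, 0, -7, -4, -16, 1]
  [1, -6, -4, 0, -6, -9, -3]
  [-5, -7, -3, -10, 0, -19, -2]
  [-4, -11, -9, -5, -3, 0, -8]
  [-3, -3, -7, -6, -3, -2, 0]
D(5):
  [0, -27, -23, -30, -20, -16, -16]
  [-2, 0, -3, -3, 0, -12, -2]
  [-6, -4, 0, -7, -4, -16, 1]
  [1, -6, -4, 0, -6, -9, -3]
  [-5, -7, -3, -10, 0, -19, -2]
  [-4, -10, -6, -5, -3, 0, -5]
  [-3, -3, -6, -6, -3, -2, 0]
D(6):
  [0, -26, -22, -21, -19, -16, -16]
  [-2, 0, -3, -3, 0, -12, -2]
  [-6, -4, 0, -7, -4, -16, 1]
  [1, -6, -4, 0, -6, -9, -3]
  [-5, -7, -3, -10, 0, -19, -2]
  [-4, -10, -6, -5, -3, 0, -5]
  [-3, -3, -6, -6, -3, -2, 0]
D(7):
  [0, -19, -22, -21, -19, -16, -16]
  [-2, 0, -3, -3, 0, -4, -2]
  [-2, -2, 0, -5, -2, -1, 1]
  [1, -6, -4, 0, -6, -5, -3]
  [-5, -5, -3, -8, 0, -4, -2]
  [-4, -8, -6, -5, -3, 0, -5]
  [-3, -3, -6, -6, -3, -2, 0]
Answer: C*[1][0] = -2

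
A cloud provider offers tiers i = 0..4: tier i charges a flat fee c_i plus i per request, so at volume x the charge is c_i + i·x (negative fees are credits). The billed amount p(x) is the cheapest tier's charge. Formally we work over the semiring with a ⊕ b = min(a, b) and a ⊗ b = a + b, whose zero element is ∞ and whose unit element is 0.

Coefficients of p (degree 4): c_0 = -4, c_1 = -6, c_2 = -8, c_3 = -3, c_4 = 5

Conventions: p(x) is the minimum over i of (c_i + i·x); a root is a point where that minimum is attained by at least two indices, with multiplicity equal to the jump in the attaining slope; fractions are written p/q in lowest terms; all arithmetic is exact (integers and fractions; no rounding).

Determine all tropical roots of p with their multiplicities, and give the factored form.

hull edge (i=0, c=-4) to (i=2, c=-8): slope -2, span 2
hull edge (i=2, c=-8) to (i=3, c=-3): slope 5, span 1
hull edge (i=3, c=-3) to (i=4, c=5): slope 8, span 1
Factored form: p(x) = 5 ⊗ (x ⊕ (-8)) ⊗ (x ⊕ (-5)) ⊗ (x ⊕ 2) ⊗ (x ⊕ 2)
Answer: roots = -8 (mult 1), -5 (mult 1), 2 (mult 2)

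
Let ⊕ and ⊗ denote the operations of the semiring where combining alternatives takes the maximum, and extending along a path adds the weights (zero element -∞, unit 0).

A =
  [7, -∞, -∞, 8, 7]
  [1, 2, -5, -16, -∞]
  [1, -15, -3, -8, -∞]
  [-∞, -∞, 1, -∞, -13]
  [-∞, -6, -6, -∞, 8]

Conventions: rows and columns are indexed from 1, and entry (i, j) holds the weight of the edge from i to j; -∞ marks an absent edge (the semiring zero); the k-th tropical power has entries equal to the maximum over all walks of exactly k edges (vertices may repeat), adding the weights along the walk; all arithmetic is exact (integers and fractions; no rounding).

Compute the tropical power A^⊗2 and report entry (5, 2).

A^⊗2:
  [14, 1, 9, 15, 15]
  [8, 4, -3, 9, 8]
  [8, -13, -6, 9, 8]
  [2, -14, -2, -7, -5]
  [-5, 2, 2, -14, 16]
Key observation: the optimum is the walk 5->5->2, with weight 8 + (-6) = 2.
Optimal value attained by: walk 5->5->2.
Answer: (A^⊗2)[5][2] = 2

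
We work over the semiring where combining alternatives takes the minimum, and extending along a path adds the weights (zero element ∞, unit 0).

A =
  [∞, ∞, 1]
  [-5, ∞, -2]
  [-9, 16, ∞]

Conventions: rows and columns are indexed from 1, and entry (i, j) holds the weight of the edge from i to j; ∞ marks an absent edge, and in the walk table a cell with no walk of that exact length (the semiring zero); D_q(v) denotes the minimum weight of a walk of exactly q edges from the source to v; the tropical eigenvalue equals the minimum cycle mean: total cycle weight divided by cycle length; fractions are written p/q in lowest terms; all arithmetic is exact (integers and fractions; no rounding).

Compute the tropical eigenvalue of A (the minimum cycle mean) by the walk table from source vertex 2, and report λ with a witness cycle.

q=0: [∞, 0, ∞]
q=1: [-5, ∞, -2]
q=2: [-11, 14, -4]
q=3: [-13, 12, -10]
Optimal cycle mean attained by: cycle 1->3->1, total 1 + (-9), length 2.
Answer: λ = -4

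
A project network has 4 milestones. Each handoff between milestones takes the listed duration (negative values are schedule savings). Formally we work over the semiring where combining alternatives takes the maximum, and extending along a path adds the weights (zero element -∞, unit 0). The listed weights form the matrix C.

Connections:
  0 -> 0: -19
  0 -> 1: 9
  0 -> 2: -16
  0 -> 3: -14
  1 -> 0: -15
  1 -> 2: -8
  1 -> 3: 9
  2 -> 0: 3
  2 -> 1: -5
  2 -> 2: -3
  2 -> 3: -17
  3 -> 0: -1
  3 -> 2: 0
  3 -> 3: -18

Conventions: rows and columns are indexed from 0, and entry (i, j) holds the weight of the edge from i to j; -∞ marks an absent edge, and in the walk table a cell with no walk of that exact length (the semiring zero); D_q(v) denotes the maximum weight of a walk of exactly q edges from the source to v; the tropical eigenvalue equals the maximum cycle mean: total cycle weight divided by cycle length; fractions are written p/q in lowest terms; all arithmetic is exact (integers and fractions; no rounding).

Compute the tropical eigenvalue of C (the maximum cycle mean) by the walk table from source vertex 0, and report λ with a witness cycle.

q=0: [0, -∞, -∞, -∞]
q=1: [-19, 9, -16, -14]
q=2: [-6, -10, 1, 18]
q=3: [17, 3, 18, 0]
q=4: [21, 26, 15, 12]
Optimal cycle mean attained by: cycle 0->1->3->0, total 9 + 9 + (-1), length 3.
Answer: λ = 17/3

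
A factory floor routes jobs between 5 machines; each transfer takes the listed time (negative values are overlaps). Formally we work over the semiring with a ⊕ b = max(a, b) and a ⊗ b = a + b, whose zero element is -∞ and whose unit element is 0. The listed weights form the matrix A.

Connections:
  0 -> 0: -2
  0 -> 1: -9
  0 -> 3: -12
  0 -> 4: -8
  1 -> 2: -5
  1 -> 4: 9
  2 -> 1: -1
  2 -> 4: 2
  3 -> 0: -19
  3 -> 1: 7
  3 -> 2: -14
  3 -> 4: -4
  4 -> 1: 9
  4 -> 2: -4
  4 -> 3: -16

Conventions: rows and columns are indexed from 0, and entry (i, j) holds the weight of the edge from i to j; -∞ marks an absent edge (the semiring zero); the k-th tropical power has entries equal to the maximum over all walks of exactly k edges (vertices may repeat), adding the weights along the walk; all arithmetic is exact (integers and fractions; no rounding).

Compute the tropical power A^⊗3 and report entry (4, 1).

A^⊗2:
  [-4, 1, -12, -14, 0]
  [-∞, 18, 5, -7, -3]
  [-∞, 11, -2, -14, 8]
  [-21, 5, 2, -20, 16]
  [-35, -5, 4, -∞, 18]
A^⊗3:
  [-6, 9, -4, -16, 10]
  [-26, 6, 13, -19, 27]
  [-33, 17, 6, -8, 20]
  [-23, 25, 12, 0, 14]
  [-37, 27, 14, 2, 6]
Key observation: the optimum is the walk 4->1->4->1, with weight 9 + 9 + 9 = 27.
Optimal value attained by: walk 4->1->4->1.
Answer: (A^⊗3)[4][1] = 27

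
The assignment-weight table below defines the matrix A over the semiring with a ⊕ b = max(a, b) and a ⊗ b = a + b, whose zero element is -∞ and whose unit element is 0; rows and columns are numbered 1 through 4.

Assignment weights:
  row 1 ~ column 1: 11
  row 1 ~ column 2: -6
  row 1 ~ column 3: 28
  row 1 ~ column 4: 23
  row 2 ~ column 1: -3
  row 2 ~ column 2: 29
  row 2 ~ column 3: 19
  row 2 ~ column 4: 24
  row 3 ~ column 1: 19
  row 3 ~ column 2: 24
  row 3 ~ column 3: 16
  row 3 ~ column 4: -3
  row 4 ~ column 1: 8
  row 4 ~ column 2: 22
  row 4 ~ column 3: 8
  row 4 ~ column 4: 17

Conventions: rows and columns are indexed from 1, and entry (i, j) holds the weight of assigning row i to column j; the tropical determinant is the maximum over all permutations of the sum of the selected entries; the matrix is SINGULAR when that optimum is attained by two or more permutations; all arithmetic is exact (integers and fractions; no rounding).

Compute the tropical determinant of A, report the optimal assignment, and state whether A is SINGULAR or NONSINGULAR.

σ = (1, 2, 3, 4): 11 + 29 + 16 + 17 = 73
σ = (1, 2, 4, 3): 11 + 29 + (-3) + 8 = 45
σ = (1, 3, 2, 4): 11 + 19 + 24 + 17 = 71
σ = (1, 3, 4, 2): 11 + 19 + (-3) + 22 = 49
σ = (1, 4, 2, 3): 11 + 24 + 24 + 8 = 67
σ = (1, 4, 3, 2): 11 + 24 + 16 + 22 = 73
σ = (2, 1, 3, 4): (-6) + (-3) + 16 + 17 = 24
σ = (2, 1, 4, 3): (-6) + (-3) + (-3) + 8 = -4
σ = (2, 3, 1, 4): (-6) + 19 + 19 + 17 = 49
σ = (2, 3, 4, 1): (-6) + 19 + (-3) + 8 = 18
σ = (2, 4, 1, 3): (-6) + 24 + 19 + 8 = 45
σ = (2, 4, 3, 1): (-6) + 24 + 16 + 8 = 42
σ = (3, 1, 2, 4): 28 + (-3) + 24 + 17 = 66
σ = (3, 1, 4, 2): 28 + (-3) + (-3) + 22 = 44
σ = (3, 2, 1, 4): 28 + 29 + 19 + 17 = 93
σ = (3, 2, 4, 1): 28 + 29 + (-3) + 8 = 62
σ = (3, 4, 1, 2): 28 + 24 + 19 + 22 = 93
σ = (3, 4, 2, 1): 28 + 24 + 24 + 8 = 84
σ = (4, 1, 2, 3): 23 + (-3) + 24 + 8 = 52
σ = (4, 1, 3, 2): 23 + (-3) + 16 + 22 = 58
σ = (4, 2, 1, 3): 23 + 29 + 19 + 8 = 79
σ = (4, 2, 3, 1): 23 + 29 + 16 + 8 = 76
σ = (4, 3, 1, 2): 23 + 19 + 19 + 22 = 83
σ = (4, 3, 2, 1): 23 + 19 + 24 + 8 = 74
Optimal value attained by: σ = (3, 2, 1, 4).
Answer: det⊕(A) = 93; verdict: SINGULAR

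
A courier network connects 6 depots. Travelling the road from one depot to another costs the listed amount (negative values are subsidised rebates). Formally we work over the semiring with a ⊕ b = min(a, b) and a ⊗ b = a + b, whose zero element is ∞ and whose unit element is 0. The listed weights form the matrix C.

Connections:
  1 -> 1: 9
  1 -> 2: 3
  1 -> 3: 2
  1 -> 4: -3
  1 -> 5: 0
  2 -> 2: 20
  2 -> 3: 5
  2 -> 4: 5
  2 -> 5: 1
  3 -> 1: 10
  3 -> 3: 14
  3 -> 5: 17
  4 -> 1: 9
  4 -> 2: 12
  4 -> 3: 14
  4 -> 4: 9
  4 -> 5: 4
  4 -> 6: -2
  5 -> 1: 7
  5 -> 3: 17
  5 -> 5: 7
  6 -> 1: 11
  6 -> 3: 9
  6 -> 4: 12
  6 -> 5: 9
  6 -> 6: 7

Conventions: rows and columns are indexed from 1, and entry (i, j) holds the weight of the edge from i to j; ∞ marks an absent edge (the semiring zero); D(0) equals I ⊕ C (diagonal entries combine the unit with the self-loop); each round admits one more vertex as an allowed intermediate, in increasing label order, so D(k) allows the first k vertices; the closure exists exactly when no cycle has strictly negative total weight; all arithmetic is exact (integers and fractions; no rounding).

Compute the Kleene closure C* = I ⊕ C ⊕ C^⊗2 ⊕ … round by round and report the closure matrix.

D(0):
  [0, 3, 2, -3, 0, ∞]
  [∞, 0, 5, 5, 1, ∞]
  [10, ∞, 0, ∞, 17, ∞]
  [9, 12, 14, 0, 4, -2]
  [7, ∞, 17, ∞, 0, ∞]
  [11, ∞, 9, 12, 9, 0]
D(1):
  [0, 3, 2, -3, 0, ∞]
  [∞, 0, 5, 5, 1, ∞]
  [10, 13, 0, 7, 10, ∞]
  [9, 12, 11, 0, 4, -2]
  [7, 10, 9, 4, 0, ∞]
  [11, 14, 9, 8, 9, 0]
D(2):
  [0, 3, 2, -3, 0, ∞]
  [∞, 0, 5, 5, 1, ∞]
  [10, 13, 0, 7, 10, ∞]
  [9, 12, 11, 0, 4, -2]
  [7, 10, 9, 4, 0, ∞]
  [11, 14, 9, 8, 9, 0]
D(3):
  [0, 3, 2, -3, 0, ∞]
  [15, 0, 5, 5, 1, ∞]
  [10, 13, 0, 7, 10, ∞]
  [9, 12, 11, 0, 4, -2]
  [7, 10, 9, 4, 0, ∞]
  [11, 14, 9, 8, 9, 0]
D(4):
  [0, 3, 2, -3, 0, -5]
  [14, 0, 5, 5, 1, 3]
  [10, 13, 0, 7, 10, 5]
  [9, 12, 11, 0, 4, -2]
  [7, 10, 9, 4, 0, 2]
  [11, 14, 9, 8, 9, 0]
D(5):
  [0, 3, 2, -3, 0, -5]
  [8, 0, 5, 5, 1, 3]
  [10, 13, 0, 7, 10, 5]
  [9, 12, 11, 0, 4, -2]
  [7, 10, 9, 4, 0, 2]
  [11, 14, 9, 8, 9, 0]
D(6):
  [0, 3, 2, -3, 0, -5]
  [8, 0, 5, 5, 1, 3]
  [10, 13, 0, 7, 10, 5]
  [9, 12, 7, 0, 4, -2]
  [7, 10, 9, 4, 0, 2]
  [11, 14, 9, 8, 9, 0]
Answer: C* = [[0, 3, 2, -3, 0, -5], [8, 0, 5, 5, 1, 3], [10, 13, 0, 7, 10, 5], [9, 12, 7, 0, 4, -2], [7, 10, 9, 4, 0, 2], [11, 14, 9, 8, 9, 0]]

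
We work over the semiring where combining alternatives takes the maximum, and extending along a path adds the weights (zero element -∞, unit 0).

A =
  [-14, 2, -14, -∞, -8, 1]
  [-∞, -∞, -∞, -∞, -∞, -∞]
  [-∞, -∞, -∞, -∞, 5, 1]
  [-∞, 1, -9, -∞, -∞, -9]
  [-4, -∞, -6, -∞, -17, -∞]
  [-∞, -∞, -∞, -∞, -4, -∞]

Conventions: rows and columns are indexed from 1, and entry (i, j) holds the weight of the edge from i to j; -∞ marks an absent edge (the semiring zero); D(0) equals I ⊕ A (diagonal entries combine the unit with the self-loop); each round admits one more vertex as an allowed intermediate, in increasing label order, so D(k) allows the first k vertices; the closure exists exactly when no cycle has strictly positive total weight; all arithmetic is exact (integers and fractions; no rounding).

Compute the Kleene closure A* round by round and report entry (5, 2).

D(0):
  [0, 2, -14, -∞, -8, 1]
  [-∞, 0, -∞, -∞, -∞, -∞]
  [-∞, -∞, 0, -∞, 5, 1]
  [-∞, 1, -9, 0, -∞, -9]
  [-4, -∞, -6, -∞, 0, -∞]
  [-∞, -∞, -∞, -∞, -4, 0]
D(1):
  [0, 2, -14, -∞, -8, 1]
  [-∞, 0, -∞, -∞, -∞, -∞]
  [-∞, -∞, 0, -∞, 5, 1]
  [-∞, 1, -9, 0, -∞, -9]
  [-4, -2, -6, -∞, 0, -3]
  [-∞, -∞, -∞, -∞, -4, 0]
D(2):
  [0, 2, -14, -∞, -8, 1]
  [-∞, 0, -∞, -∞, -∞, -∞]
  [-∞, -∞, 0, -∞, 5, 1]
  [-∞, 1, -9, 0, -∞, -9]
  [-4, -2, -6, -∞, 0, -3]
  [-∞, -∞, -∞, -∞, -4, 0]
D(3):
  [0, 2, -14, -∞, -8, 1]
  [-∞, 0, -∞, -∞, -∞, -∞]
  [-∞, -∞, 0, -∞, 5, 1]
  [-∞, 1, -9, 0, -4, -8]
  [-4, -2, -6, -∞, 0, -3]
  [-∞, -∞, -∞, -∞, -4, 0]
D(4):
  [0, 2, -14, -∞, -8, 1]
  [-∞, 0, -∞, -∞, -∞, -∞]
  [-∞, -∞, 0, -∞, 5, 1]
  [-∞, 1, -9, 0, -4, -8]
  [-4, -2, -6, -∞, 0, -3]
  [-∞, -∞, -∞, -∞, -4, 0]
D(5):
  [0, 2, -14, -∞, -8, 1]
  [-∞, 0, -∞, -∞, -∞, -∞]
  [1, 3, 0, -∞, 5, 2]
  [-8, 1, -9, 0, -4, -7]
  [-4, -2, -6, -∞, 0, -3]
  [-8, -6, -10, -∞, -4, 0]
D(6):
  [0, 2, -9, -∞, -3, 1]
  [-∞, 0, -∞, -∞, -∞, -∞]
  [1, 3, 0, -∞, 5, 2]
  [-8, 1, -9, 0, -4, -7]
  [-4, -2, -6, -∞, 0, -3]
  [-8, -6, -10, -∞, -4, 0]
Answer: A*[5][2] = -2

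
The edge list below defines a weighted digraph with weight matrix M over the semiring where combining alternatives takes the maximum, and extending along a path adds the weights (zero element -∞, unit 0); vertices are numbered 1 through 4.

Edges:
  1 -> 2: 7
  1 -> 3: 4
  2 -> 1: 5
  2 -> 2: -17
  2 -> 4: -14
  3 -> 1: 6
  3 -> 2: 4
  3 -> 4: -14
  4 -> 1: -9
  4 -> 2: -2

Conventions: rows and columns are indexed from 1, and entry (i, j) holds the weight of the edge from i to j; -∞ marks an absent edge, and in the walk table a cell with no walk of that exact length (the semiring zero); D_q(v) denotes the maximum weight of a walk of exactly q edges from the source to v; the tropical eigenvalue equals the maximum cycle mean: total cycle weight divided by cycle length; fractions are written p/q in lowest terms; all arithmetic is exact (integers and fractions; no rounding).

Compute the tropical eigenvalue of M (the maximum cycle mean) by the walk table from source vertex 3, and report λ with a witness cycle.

q=0: [-∞, -∞, 0, -∞]
q=1: [6, 4, -∞, -14]
q=2: [9, 13, 10, -10]
q=3: [18, 16, 13, -1]
q=4: [21, 25, 22, 2]
Optimal cycle mean attained by: cycle 1->2->1, total 7 + 5, length 2.
Answer: λ = 6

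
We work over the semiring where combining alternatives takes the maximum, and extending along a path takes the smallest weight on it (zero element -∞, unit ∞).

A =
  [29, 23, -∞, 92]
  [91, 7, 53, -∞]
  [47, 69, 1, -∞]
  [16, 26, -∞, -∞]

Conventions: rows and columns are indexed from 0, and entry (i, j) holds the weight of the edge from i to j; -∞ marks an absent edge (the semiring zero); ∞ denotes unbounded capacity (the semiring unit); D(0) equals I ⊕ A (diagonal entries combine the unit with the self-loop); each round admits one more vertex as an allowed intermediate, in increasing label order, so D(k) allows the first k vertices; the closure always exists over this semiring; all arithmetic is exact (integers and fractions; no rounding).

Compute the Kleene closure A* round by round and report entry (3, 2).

D(0):
  [∞, 23, -∞, 92]
  [91, ∞, 53, -∞]
  [47, 69, ∞, -∞]
  [16, 26, -∞, ∞]
D(1):
  [∞, 23, -∞, 92]
  [91, ∞, 53, 91]
  [47, 69, ∞, 47]
  [16, 26, -∞, ∞]
D(2):
  [∞, 23, 23, 92]
  [91, ∞, 53, 91]
  [69, 69, ∞, 69]
  [26, 26, 26, ∞]
D(3):
  [∞, 23, 23, 92]
  [91, ∞, 53, 91]
  [69, 69, ∞, 69]
  [26, 26, 26, ∞]
D(4):
  [∞, 26, 26, 92]
  [91, ∞, 53, 91]
  [69, 69, ∞, 69]
  [26, 26, 26, ∞]
Answer: A*[3][2] = 26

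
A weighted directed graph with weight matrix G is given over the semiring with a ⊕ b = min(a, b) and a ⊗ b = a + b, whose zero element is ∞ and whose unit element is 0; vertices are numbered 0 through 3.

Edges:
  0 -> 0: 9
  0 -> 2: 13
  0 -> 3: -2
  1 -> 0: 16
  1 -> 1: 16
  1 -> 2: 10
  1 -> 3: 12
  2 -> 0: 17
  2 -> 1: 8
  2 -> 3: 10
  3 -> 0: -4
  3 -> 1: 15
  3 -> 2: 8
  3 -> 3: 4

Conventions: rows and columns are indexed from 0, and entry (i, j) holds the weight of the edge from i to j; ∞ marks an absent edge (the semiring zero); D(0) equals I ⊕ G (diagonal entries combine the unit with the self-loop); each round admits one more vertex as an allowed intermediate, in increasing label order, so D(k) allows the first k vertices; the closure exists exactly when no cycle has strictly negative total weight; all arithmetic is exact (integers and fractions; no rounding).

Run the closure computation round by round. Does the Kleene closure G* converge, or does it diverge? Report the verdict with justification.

D(0):
  [0, ∞, 13, -2]
  [16, 0, 10, 12]
  [17, 8, 0, 10]
  [-4, 15, 8, 0]
Detection: at round 1, diagonal entry (3, 3) turns strictly negative.
Key observation: the cycle 3->0->3 has total weight (-4) + (-2), which is strictly negative.
Answer: DIVERGES — negative cycle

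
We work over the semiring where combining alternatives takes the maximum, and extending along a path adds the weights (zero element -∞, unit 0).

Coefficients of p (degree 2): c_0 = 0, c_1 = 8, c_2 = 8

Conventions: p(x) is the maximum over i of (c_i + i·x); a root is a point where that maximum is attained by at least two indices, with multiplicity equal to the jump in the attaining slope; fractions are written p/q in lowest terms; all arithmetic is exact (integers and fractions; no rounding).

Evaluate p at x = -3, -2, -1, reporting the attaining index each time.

p(-3) = max(0+0·(-3)=0, 8+1·(-3)=5, 8+2·(-3)=2) = 5 (attained by i=1)
p(-2) = max(0+0·(-2)=0, 8+1·(-2)=6, 8+2·(-2)=4) = 6 (attained by i=1)
p(-1) = max(0+0·(-1)=0, 8+1·(-1)=7, 8+2·(-1)=6) = 7 (attained by i=1)
Answer: p(-3) = 5; p(-2) = 6; p(-1) = 7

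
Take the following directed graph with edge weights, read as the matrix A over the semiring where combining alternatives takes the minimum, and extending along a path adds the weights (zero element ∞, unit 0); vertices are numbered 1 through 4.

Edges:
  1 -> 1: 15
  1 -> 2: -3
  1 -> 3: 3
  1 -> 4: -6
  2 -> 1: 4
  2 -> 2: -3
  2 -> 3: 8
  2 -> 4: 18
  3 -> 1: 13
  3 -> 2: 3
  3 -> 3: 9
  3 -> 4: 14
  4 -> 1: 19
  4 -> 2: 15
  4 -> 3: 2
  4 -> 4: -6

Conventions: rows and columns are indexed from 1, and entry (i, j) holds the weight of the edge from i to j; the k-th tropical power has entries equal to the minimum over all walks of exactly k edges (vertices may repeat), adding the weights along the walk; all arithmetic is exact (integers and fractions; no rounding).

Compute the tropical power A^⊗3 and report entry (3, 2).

A^⊗2:
  [1, -6, -4, -12]
  [1, -6, 5, -2]
  [7, 0, 11, 7]
  [13, 5, -4, -12]
A^⊗3:
  [-2, -9, -10, -18]
  [-2, -9, 0, -8]
  [4, -3, 8, 1]
  [7, -1, -10, -18]
Key observation: the optimum is the walk 3->2->2->2, with weight 3 + (-3) + (-3) = -3.
Optimal value attained by: walk 3->2->2->2.
Answer: (A^⊗3)[3][2] = -3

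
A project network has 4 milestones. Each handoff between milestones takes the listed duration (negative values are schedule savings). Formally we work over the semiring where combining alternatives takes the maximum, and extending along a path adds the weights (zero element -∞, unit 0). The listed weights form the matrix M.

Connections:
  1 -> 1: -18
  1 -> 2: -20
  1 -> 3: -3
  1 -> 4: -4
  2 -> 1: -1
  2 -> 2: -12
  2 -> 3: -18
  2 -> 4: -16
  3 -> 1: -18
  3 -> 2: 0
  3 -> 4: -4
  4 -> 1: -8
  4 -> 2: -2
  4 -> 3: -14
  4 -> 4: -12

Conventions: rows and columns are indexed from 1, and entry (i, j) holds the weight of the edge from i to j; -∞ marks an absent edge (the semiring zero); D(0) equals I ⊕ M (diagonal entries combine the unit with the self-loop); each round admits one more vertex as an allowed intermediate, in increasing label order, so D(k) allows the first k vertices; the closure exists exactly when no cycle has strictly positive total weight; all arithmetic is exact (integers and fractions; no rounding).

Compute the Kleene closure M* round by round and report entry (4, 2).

D(0):
  [0, -20, -3, -4]
  [-1, 0, -18, -16]
  [-18, 0, 0, -4]
  [-8, -2, -14, 0]
D(1):
  [0, -20, -3, -4]
  [-1, 0, -4, -5]
  [-18, 0, 0, -4]
  [-8, -2, -11, 0]
D(2):
  [0, -20, -3, -4]
  [-1, 0, -4, -5]
  [-1, 0, 0, -4]
  [-3, -2, -6, 0]
D(3):
  [0, -3, -3, -4]
  [-1, 0, -4, -5]
  [-1, 0, 0, -4]
  [-3, -2, -6, 0]
D(4):
  [0, -3, -3, -4]
  [-1, 0, -4, -5]
  [-1, 0, 0, -4]
  [-3, -2, -6, 0]
Answer: M*[4][2] = -2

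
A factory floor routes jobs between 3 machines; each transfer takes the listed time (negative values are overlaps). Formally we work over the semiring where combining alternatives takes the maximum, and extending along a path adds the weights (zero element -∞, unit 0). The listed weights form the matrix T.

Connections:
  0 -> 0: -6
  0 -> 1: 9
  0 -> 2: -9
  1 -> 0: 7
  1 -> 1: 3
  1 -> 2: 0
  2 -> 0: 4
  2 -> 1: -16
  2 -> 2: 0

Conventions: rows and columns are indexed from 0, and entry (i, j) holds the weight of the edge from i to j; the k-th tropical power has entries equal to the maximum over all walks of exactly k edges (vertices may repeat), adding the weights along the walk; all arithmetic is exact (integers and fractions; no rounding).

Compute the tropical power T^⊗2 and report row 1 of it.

T^⊗2:
  [16, 12, 9]
  [10, 16, 3]
  [4, 13, 0]
Answer: row 1 of T^⊗2 = [10, 16, 3]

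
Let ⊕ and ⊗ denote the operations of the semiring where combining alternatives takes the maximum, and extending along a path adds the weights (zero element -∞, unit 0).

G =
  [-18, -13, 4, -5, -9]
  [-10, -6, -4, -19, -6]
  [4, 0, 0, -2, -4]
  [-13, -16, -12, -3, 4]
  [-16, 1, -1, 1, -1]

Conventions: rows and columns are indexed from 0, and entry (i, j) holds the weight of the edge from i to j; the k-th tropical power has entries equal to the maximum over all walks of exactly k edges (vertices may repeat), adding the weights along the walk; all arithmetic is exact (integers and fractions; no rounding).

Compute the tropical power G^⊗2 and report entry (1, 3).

G^⊗2:
  [8, 4, 4, 2, 0]
  [0, -4, -4, -5, -7]
  [4, 0, 8, -1, 2]
  [-8, 5, 3, 5, 3]
  [3, 0, -1, 0, 5]
Key observation: the optimum is the walk 1->4->3, with weight (-6) + 1 = -5.
Optimal value attained by: walk 1->4->3.
Answer: (G^⊗2)[1][3] = -5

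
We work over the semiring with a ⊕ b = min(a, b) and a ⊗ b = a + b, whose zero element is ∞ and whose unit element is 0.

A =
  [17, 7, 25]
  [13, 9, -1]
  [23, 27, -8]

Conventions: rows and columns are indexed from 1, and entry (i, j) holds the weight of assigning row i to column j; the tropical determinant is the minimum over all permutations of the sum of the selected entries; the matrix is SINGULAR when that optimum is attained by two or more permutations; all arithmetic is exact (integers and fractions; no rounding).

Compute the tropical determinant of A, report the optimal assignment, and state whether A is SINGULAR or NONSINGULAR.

σ = (1, 2, 3): 17 + 9 + (-8) = 18
σ = (1, 3, 2): 17 + (-1) + 27 = 43
σ = (2, 1, 3): 7 + 13 + (-8) = 12
σ = (2, 3, 1): 7 + (-1) + 23 = 29
σ = (3, 1, 2): 25 + 13 + 27 = 65
σ = (3, 2, 1): 25 + 9 + 23 = 57
Optimal value attained by: σ = (2, 1, 3).
Answer: det⊕(A) = 12; verdict: NONSINGULAR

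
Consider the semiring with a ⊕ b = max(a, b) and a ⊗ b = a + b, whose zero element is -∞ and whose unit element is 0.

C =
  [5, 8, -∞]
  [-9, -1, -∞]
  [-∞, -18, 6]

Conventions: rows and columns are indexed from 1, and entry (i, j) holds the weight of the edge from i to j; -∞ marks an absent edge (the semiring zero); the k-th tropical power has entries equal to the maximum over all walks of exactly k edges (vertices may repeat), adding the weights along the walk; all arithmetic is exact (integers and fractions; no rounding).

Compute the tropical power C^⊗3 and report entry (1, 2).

C^⊗2:
  [10, 13, -∞]
  [-4, -1, -∞]
  [-27, -12, 12]
C^⊗3:
  [15, 18, -∞]
  [1, 4, -∞]
  [-21, -6, 18]
Key observation: the optimum is the walk 1->1->1->2, with weight 5 + 5 + 8 = 18.
Optimal value attained by: walk 1->1->1->2.
Answer: (C^⊗3)[1][2] = 18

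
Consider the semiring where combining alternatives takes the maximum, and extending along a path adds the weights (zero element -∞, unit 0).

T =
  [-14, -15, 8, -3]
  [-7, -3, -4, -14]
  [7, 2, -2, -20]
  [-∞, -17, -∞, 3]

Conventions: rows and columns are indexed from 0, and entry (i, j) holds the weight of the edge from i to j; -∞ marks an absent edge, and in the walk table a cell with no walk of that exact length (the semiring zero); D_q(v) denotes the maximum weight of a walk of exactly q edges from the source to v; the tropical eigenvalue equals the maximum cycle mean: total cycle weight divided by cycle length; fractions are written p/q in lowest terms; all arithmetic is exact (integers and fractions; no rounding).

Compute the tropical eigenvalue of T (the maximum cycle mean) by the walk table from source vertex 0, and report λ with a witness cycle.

q=0: [0, -∞, -∞, -∞]
q=1: [-14, -15, 8, -3]
q=2: [15, 10, 6, 0]
q=3: [13, 8, 23, 12]
q=4: [30, 25, 21, 15]
Optimal cycle mean attained by: cycle 0->2->0, total 8 + 7, length 2.
Answer: λ = 15/2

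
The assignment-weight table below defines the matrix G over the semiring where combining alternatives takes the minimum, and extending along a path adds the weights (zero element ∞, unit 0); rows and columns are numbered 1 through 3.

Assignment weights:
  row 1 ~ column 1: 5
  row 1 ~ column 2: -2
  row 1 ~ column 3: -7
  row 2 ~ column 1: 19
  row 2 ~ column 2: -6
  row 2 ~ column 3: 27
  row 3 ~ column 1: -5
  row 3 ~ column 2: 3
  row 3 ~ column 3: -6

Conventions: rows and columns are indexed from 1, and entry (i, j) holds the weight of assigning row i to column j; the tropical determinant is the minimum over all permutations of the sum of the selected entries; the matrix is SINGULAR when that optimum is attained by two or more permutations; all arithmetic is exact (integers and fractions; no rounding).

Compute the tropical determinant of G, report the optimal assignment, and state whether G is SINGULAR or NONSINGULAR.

σ = (1, 2, 3): 5 + (-6) + (-6) = -7
σ = (1, 3, 2): 5 + 27 + 3 = 35
σ = (2, 1, 3): (-2) + 19 + (-6) = 11
σ = (2, 3, 1): (-2) + 27 + (-5) = 20
σ = (3, 1, 2): (-7) + 19 + 3 = 15
σ = (3, 2, 1): (-7) + (-6) + (-5) = -18
Optimal value attained by: σ = (3, 2, 1).
Answer: det⊕(G) = -18; verdict: NONSINGULAR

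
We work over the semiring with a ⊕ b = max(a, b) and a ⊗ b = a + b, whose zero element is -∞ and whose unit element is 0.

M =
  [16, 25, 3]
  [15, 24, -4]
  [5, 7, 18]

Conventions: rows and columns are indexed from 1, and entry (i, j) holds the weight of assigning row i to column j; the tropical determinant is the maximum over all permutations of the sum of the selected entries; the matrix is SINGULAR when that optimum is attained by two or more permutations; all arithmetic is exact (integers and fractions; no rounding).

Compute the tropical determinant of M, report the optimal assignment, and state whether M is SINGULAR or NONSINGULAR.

σ = (1, 2, 3): 16 + 24 + 18 = 58
σ = (1, 3, 2): 16 + (-4) + 7 = 19
σ = (2, 1, 3): 25 + 15 + 18 = 58
σ = (2, 3, 1): 25 + (-4) + 5 = 26
σ = (3, 1, 2): 3 + 15 + 7 = 25
σ = (3, 2, 1): 3 + 24 + 5 = 32
Optimal value attained by: σ = (1, 2, 3).
Answer: det⊕(M) = 58; verdict: SINGULAR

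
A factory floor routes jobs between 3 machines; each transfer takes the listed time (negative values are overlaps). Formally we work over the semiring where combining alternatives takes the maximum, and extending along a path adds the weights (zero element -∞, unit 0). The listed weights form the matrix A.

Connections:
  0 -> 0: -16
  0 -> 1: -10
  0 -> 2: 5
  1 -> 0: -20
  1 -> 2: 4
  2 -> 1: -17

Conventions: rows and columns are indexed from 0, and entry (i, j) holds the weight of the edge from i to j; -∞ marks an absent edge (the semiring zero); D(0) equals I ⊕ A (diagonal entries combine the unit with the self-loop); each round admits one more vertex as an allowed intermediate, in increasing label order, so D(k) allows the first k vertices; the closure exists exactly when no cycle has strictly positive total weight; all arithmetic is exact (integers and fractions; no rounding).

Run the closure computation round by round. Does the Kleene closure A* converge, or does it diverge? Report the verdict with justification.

D(0):
  [0, -10, 5]
  [-20, 0, 4]
  [-∞, -17, 0]
D(1):
  [0, -10, 5]
  [-20, 0, 4]
  [-∞, -17, 0]
D(2):
  [0, -10, 5]
  [-20, 0, 4]
  [-37, -17, 0]
D(3):
  [0, -10, 5]
  [-20, 0, 4]
  [-37, -17, 0]
Key observation: every diagonal entry stays at the unit through all rounds, so no improving cycle exists.
Answer: CONVERGES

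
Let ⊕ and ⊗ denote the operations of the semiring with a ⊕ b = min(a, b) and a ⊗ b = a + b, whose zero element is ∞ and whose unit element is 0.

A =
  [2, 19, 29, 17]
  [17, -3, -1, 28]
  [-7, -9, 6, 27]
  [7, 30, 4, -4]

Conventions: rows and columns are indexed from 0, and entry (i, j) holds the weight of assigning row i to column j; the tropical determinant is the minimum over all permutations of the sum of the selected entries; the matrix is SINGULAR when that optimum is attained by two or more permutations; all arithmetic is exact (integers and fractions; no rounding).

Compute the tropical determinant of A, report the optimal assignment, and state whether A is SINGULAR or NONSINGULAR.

σ = (0, 1, 2, 3): 2 + (-3) + 6 + (-4) = 1
σ = (0, 1, 3, 2): 2 + (-3) + 27 + 4 = 30
σ = (0, 2, 1, 3): 2 + (-1) + (-9) + (-4) = -12
σ = (0, 2, 3, 1): 2 + (-1) + 27 + 30 = 58
σ = (0, 3, 1, 2): 2 + 28 + (-9) + 4 = 25
σ = (0, 3, 2, 1): 2 + 28 + 6 + 30 = 66
σ = (1, 0, 2, 3): 19 + 17 + 6 + (-4) = 38
σ = (1, 0, 3, 2): 19 + 17 + 27 + 4 = 67
σ = (1, 2, 0, 3): 19 + (-1) + (-7) + (-4) = 7
σ = (1, 2, 3, 0): 19 + (-1) + 27 + 7 = 52
σ = (1, 3, 0, 2): 19 + 28 + (-7) + 4 = 44
σ = (1, 3, 2, 0): 19 + 28 + 6 + 7 = 60
σ = (2, 0, 1, 3): 29 + 17 + (-9) + (-4) = 33
σ = (2, 0, 3, 1): 29 + 17 + 27 + 30 = 103
σ = (2, 1, 0, 3): 29 + (-3) + (-7) + (-4) = 15
σ = (2, 1, 3, 0): 29 + (-3) + 27 + 7 = 60
σ = (2, 3, 0, 1): 29 + 28 + (-7) + 30 = 80
σ = (2, 3, 1, 0): 29 + 28 + (-9) + 7 = 55
σ = (3, 0, 1, 2): 17 + 17 + (-9) + 4 = 29
σ = (3, 0, 2, 1): 17 + 17 + 6 + 30 = 70
σ = (3, 1, 0, 2): 17 + (-3) + (-7) + 4 = 11
σ = (3, 1, 2, 0): 17 + (-3) + 6 + 7 = 27
σ = (3, 2, 0, 1): 17 + (-1) + (-7) + 30 = 39
σ = (3, 2, 1, 0): 17 + (-1) + (-9) + 7 = 14
Optimal value attained by: σ = (0, 2, 1, 3).
Answer: det⊕(A) = -12; verdict: NONSINGULAR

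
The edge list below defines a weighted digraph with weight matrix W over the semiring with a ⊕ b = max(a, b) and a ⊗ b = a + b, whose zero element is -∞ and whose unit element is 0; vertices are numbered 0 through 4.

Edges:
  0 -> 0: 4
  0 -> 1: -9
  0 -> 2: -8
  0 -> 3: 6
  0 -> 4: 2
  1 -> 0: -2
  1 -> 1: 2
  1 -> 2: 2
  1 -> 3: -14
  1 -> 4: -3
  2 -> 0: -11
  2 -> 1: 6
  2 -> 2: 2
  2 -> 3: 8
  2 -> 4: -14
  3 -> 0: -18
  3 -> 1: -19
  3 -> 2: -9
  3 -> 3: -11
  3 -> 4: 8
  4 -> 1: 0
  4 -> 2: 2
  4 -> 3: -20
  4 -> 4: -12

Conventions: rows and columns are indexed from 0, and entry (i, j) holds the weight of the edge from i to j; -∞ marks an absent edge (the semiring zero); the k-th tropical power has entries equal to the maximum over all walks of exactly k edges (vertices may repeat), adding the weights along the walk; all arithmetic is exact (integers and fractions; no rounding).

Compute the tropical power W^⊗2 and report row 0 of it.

W^⊗2:
  [8, 2, 4, 10, 14]
  [2, 8, 4, 10, 0]
  [4, 8, 8, 10, 16]
  [-14, 8, 10, -1, -3]
  [-2, 8, 4, 10, -3]
Answer: row 0 of W^⊗2 = [8, 2, 4, 10, 14]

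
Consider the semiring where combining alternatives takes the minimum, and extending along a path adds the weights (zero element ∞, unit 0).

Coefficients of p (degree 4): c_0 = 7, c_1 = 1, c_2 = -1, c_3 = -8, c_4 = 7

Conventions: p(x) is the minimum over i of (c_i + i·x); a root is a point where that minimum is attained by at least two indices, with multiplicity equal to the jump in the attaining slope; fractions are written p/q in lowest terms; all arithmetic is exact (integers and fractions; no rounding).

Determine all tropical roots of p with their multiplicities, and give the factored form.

hull edge (i=0, c=7) to (i=1, c=1): slope -6, span 1
hull edge (i=1, c=1) to (i=3, c=-8): slope -9/2, span 2
hull edge (i=3, c=-8) to (i=4, c=7): slope 15, span 1
Factored form: p(x) = 7 ⊗ (x ⊕ (-15)) ⊗ (x ⊕ 9/2) ⊗ (x ⊕ 9/2) ⊗ (x ⊕ 6)
Answer: roots = -15 (mult 1), 9/2 (mult 2), 6 (mult 1)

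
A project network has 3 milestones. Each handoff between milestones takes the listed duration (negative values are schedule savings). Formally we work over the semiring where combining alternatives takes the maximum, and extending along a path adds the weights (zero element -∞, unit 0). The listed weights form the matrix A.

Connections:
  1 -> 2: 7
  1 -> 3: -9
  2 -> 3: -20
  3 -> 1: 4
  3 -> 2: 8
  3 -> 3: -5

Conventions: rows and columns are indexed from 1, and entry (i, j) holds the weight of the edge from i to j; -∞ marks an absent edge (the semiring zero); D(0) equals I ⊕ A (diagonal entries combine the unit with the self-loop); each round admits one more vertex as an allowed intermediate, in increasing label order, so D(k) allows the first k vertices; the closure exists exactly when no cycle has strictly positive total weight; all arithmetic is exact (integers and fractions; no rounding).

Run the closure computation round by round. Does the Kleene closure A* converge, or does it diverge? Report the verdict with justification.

D(0):
  [0, 7, -9]
  [-∞, 0, -20]
  [4, 8, 0]
D(1):
  [0, 7, -9]
  [-∞, 0, -20]
  [4, 11, 0]
D(2):
  [0, 7, -9]
  [-∞, 0, -20]
  [4, 11, 0]
D(3):
  [0, 7, -9]
  [-16, 0, -20]
  [4, 11, 0]
Key observation: every diagonal entry stays at the unit through all rounds, so no improving cycle exists.
Answer: CONVERGES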